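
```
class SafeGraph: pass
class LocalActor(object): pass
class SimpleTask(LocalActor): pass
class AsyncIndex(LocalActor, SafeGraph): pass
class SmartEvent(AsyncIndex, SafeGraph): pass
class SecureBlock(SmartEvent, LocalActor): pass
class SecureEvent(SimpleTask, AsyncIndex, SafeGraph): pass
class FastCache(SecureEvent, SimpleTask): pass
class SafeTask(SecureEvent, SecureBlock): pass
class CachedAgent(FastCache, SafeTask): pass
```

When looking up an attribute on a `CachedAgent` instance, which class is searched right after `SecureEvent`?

SimpleTask

L[CachedAgent] = CachedAgent + merge(L[FastCache], L[SafeTask], [FastCache SafeTask])
  take FastCache:  [FastCache SecureEvent SimpleTask AsyncIndex LocalActor SafeGraph object] + [SafeTask SecureEvent SimpleTask SecureBlock SmartEvent AsyncIndex LocalActor SafeGraph object] + [FastCache SafeTask]
  take SafeTask:  [SecureEvent SimpleTask AsyncIndex LocalActor SafeGraph object] + [SafeTask SecureEvent SimpleTask SecureBlock SmartEvent AsyncIndex LocalActor SafeGraph object] + [SafeTask]
  take SecureEvent:  [SecureEvent SimpleTask AsyncIndex LocalActor SafeGraph object] + [SecureEvent SimpleTask SecureBlock SmartEvent AsyncIndex LocalActor SafeGraph object]
  take SimpleTask:  [SimpleTask AsyncIndex LocalActor SafeGraph object] + [SimpleTask SecureBlock SmartEvent AsyncIndex LocalActor SafeGraph object]
  take SecureBlock:  [AsyncIndex LocalActor SafeGraph object] + [SecureBlock SmartEvent AsyncIndex LocalActor SafeGraph object]
  take SmartEvent:  [AsyncIndex LocalActor SafeGraph object] + [SmartEvent AsyncIndex LocalActor SafeGraph object]
  take AsyncIndex:  [AsyncIndex LocalActor SafeGraph object] + [AsyncIndex LocalActor SafeGraph object]
  take LocalActor:  [LocalActor SafeGraph object] + [LocalActor SafeGraph object]
  take SafeGraph:  [SafeGraph object] + [SafeGraph object]
  take object:  [object] + [object]
MRO: CachedAgent FastCache SafeTask SecureEvent SimpleTask SecureBlock SmartEvent AsyncIndex LocalActor SafeGraph object
SecureEvent is at position 3; next is SimpleTask.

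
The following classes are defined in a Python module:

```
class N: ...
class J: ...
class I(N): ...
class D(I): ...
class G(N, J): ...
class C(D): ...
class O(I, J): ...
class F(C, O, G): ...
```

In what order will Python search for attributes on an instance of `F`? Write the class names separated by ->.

F -> C -> D -> O -> I -> G -> N -> J -> object

L[F] = F + merge(L[C], L[O], L[G], [C O G])
  take C:  [C D I N object] + [O I N J object] + [G N J object] + [C O G]
  take D:  [D I N object] + [O I N J object] + [G N J object] + [O G]
  take O:  [I N object] + [O I N J object] + [G N J object] + [O G]
  take I:  [I N object] + [I N J object] + [G N J object] + [G]
  take G:  [N object] + [N J object] + [G N J object] + [G]
  take N:  [N object] + [N J object] + [N J object]
  take J:  [object] + [J object] + [J object]
  take object:  [object] + [object] + [object]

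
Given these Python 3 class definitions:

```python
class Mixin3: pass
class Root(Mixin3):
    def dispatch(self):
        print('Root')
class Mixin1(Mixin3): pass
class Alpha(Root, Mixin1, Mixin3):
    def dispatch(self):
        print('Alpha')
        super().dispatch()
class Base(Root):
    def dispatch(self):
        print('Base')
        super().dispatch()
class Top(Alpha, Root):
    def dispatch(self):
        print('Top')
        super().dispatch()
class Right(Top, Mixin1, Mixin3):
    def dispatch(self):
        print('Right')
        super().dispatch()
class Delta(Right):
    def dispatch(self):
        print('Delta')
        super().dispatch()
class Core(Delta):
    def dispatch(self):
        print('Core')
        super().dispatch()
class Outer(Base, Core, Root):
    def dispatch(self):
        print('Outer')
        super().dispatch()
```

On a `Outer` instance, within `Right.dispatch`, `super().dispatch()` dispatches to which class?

L[Outer] = Outer + merge(L[Base], L[Core], L[Root], [Base Core Root])
  take Base:  [Base Root Mixin3 object] + [Core Delta Right Top Alpha Root Mixin1 Mixin3 object] + [Root Mixin3 object] + [Base Core Root]
  take Core:  [Root Mixin3 object] + [Core Delta Right Top Alpha Root Mixin1 Mixin3 object] + [Root Mixin3 object] + [Core Root]
  take Delta:  [Root Mixin3 object] + [Delta Right Top Alpha Root Mixin1 Mixin3 object] + [Root Mixin3 object] + [Root]
  take Right:  [Root Mixin3 object] + [Right Top Alpha Root Mixin1 Mixin3 object] + [Root Mixin3 object] + [Root]
  take Top:  [Root Mixin3 object] + [Top Alpha Root Mixin1 Mixin3 object] + [Root Mixin3 object] + [Root]
  take Alpha:  [Root Mixin3 object] + [Alpha Root Mixin1 Mixin3 object] + [Root Mixin3 object] + [Root]
  take Root:  [Root Mixin3 object] + [Root Mixin1 Mixin3 object] + [Root Mixin3 object] + [Root]
  take Mixin1:  [Mixin3 object] + [Mixin1 Mixin3 object] + [Mixin3 object]
  take Mixin3:  [Mixin3 object] + [Mixin3 object] + [Mixin3 object]
  take object:  [object] + [object] + [object]
MRO: Outer Base Core Delta Right Top Alpha Root Mixin1 Mixin3 object
super() in Right.dispatch on a Outer instance goes to the class after Right in Outer's MRO: Top.

Top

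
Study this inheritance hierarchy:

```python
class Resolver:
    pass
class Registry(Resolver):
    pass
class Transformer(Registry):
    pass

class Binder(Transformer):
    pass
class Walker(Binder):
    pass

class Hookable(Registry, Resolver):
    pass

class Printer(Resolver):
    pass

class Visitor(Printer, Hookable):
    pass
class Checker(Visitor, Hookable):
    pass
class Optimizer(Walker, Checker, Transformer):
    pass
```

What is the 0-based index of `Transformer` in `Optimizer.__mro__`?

4

L[Optimizer] = Optimizer + merge(L[Walker], L[Checker], L[Transformer], [Walker Checker Transformer])
  take Walker:  [Walker Binder Transformer Registry Resolver object] + [Checker Visitor Printer Hookable Registry Resolver object] + [Transformer Registry Resolver object] + [Walker Checker Transformer]
  take Binder:  [Binder Transformer Registry Resolver object] + [Checker Visitor Printer Hookable Registry Resolver object] + [Transformer Registry Resolver object] + [Checker Transformer]
  take Checker:  [Transformer Registry Resolver object] + [Checker Visitor Printer Hookable Registry Resolver object] + [Transformer Registry Resolver object] + [Checker Transformer]
  take Transformer:  [Transformer Registry Resolver object] + [Visitor Printer Hookable Registry Resolver object] + [Transformer Registry Resolver object] + [Transformer]
  take Visitor:  [Registry Resolver object] + [Visitor Printer Hookable Registry Resolver object] + [Registry Resolver object]
  take Printer:  [Registry Resolver object] + [Printer Hookable Registry Resolver object] + [Registry Resolver object]
  take Hookable:  [Registry Resolver object] + [Hookable Registry Resolver object] + [Registry Resolver object]
  take Registry:  [Registry Resolver object] + [Registry Resolver object] + [Registry Resolver object]
  take Resolver:  [Resolver object] + [Resolver object] + [Resolver object]
  take object:  [object] + [object] + [object]
MRO: Optimizer Walker Binder Checker Transformer Visitor Printer Hookable Registry Resolver object
Transformer sits at index 4.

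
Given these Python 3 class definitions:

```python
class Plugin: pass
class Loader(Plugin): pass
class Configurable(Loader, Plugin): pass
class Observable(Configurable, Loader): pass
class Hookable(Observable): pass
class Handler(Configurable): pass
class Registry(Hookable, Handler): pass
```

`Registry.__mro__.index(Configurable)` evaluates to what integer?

L[Registry] = Registry + merge(L[Hookable], L[Handler], [Hookable Handler])
  take Hookable:  [Hookable Observable Configurable Loader Plugin object] + [Handler Configurable Loader Plugin object] + [Hookable Handler]
  take Observable:  [Observable Configurable Loader Plugin object] + [Handler Configurable Loader Plugin object] + [Handler]
  take Handler:  [Configurable Loader Plugin object] + [Handler Configurable Loader Plugin object] + [Handler]
  take Configurable:  [Configurable Loader Plugin object] + [Configurable Loader Plugin object]
  take Loader:  [Loader Plugin object] + [Loader Plugin object]
  take Plugin:  [Plugin object] + [Plugin object]
  take object:  [object] + [object]
MRO: Registry Hookable Observable Handler Configurable Loader Plugin object
Configurable sits at index 4.

4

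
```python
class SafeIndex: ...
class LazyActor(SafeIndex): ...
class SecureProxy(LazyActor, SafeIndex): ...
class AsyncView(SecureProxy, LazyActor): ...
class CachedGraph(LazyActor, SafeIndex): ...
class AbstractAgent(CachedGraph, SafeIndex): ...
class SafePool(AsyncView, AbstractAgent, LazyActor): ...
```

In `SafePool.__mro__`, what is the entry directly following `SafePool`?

AsyncView

L[SafePool] = SafePool + merge(L[AsyncView], L[AbstractAgent], L[LazyActor], [AsyncView AbstractAgent LazyActor])
  take AsyncView:  [AsyncView SecureProxy LazyActor SafeIndex object] + [AbstractAgent CachedGraph LazyActor SafeIndex object] + [LazyActor SafeIndex object] + [AsyncView AbstractAgent LazyActor]
  take SecureProxy:  [SecureProxy LazyActor SafeIndex object] + [AbstractAgent CachedGraph LazyActor SafeIndex object] + [LazyActor SafeIndex object] + [AbstractAgent LazyActor]
  take AbstractAgent:  [LazyActor SafeIndex object] + [AbstractAgent CachedGraph LazyActor SafeIndex object] + [LazyActor SafeIndex object] + [AbstractAgent LazyActor]
  take CachedGraph:  [LazyActor SafeIndex object] + [CachedGraph LazyActor SafeIndex object] + [LazyActor SafeIndex object] + [LazyActor]
  take LazyActor:  [LazyActor SafeIndex object] + [LazyActor SafeIndex object] + [LazyActor SafeIndex object] + [LazyActor]
  take SafeIndex:  [SafeIndex object] + [SafeIndex object] + [SafeIndex object]
  take object:  [object] + [object] + [object]
MRO: SafePool AsyncView SecureProxy AbstractAgent CachedGraph LazyActor SafeIndex object
SafePool is at position 0; next is AsyncView.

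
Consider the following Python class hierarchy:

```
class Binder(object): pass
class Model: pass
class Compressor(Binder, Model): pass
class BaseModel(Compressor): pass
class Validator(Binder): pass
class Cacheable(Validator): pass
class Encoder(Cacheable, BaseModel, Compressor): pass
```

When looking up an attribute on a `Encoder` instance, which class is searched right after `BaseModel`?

Compressor

L[Encoder] = Encoder + merge(L[Cacheable], L[BaseModel], L[Compressor], [Cacheable BaseModel Compressor])
  take Cacheable:  [Cacheable Validator Binder object] + [BaseModel Compressor Binder Model object] + [Compressor Binder Model object] + [Cacheable BaseModel Compressor]
  take Validator:  [Validator Binder object] + [BaseModel Compressor Binder Model object] + [Compressor Binder Model object] + [BaseModel Compressor]
  take BaseModel:  [Binder object] + [BaseModel Compressor Binder Model object] + [Compressor Binder Model object] + [BaseModel Compressor]
  take Compressor:  [Binder object] + [Compressor Binder Model object] + [Compressor Binder Model object] + [Compressor]
  take Binder:  [Binder object] + [Binder Model object] + [Binder Model object]
  take Model:  [object] + [Model object] + [Model object]
  take object:  [object] + [object] + [object]
MRO: Encoder Cacheable Validator BaseModel Compressor Binder Model object
BaseModel is at position 3; next is Compressor.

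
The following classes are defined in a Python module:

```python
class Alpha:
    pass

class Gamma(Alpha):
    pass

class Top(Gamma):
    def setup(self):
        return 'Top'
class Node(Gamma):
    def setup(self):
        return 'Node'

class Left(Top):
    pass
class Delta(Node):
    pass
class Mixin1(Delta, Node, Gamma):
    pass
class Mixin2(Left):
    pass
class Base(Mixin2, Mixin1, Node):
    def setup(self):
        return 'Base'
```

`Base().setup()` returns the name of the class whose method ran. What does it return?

L[Base] = Base + merge(L[Mixin2], L[Mixin1], L[Node], [Mixin2 Mixin1 Node])
  take Mixin2:  [Mixin2 Left Top Gamma Alpha object] + [Mixin1 Delta Node Gamma Alpha object] + [Node Gamma Alpha object] + [Mixin2 Mixin1 Node]
  take Left:  [Left Top Gamma Alpha object] + [Mixin1 Delta Node Gamma Alpha object] + [Node Gamma Alpha object] + [Mixin1 Node]
  take Top:  [Top Gamma Alpha object] + [Mixin1 Delta Node Gamma Alpha object] + [Node Gamma Alpha object] + [Mixin1 Node]
  take Mixin1:  [Gamma Alpha object] + [Mixin1 Delta Node Gamma Alpha object] + [Node Gamma Alpha object] + [Mixin1 Node]
  take Delta:  [Gamma Alpha object] + [Delta Node Gamma Alpha object] + [Node Gamma Alpha object] + [Node]
  take Node:  [Gamma Alpha object] + [Node Gamma Alpha object] + [Node Gamma Alpha object] + [Node]
  take Gamma:  [Gamma Alpha object] + [Gamma Alpha object] + [Gamma Alpha object]
  take Alpha:  [Alpha object] + [Alpha object] + [Alpha object]
  take object:  [object] + [object] + [object]
MRO: Base Mixin2 Left Top Mixin1 Delta Node Gamma Alpha object
setup is defined in: Base, Node, Top. First along the MRO is Base.

Base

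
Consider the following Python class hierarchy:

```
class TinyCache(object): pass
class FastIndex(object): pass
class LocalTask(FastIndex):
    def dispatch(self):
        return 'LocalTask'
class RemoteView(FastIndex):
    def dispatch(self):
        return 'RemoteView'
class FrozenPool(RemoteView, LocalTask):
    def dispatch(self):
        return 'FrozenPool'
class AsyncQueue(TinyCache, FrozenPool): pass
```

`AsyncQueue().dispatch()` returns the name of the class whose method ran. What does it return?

L[AsyncQueue] = AsyncQueue + merge(L[TinyCache], L[FrozenPool], [TinyCache FrozenPool])
  take TinyCache:  [TinyCache object] + [FrozenPool RemoteView LocalTask FastIndex object] + [TinyCache FrozenPool]
  take FrozenPool:  [object] + [FrozenPool RemoteView LocalTask FastIndex object] + [FrozenPool]
  take RemoteView:  [object] + [RemoteView LocalTask FastIndex object]
  take LocalTask:  [object] + [LocalTask FastIndex object]
  take FastIndex:  [object] + [FastIndex object]
  take object:  [object] + [object]
MRO: AsyncQueue TinyCache FrozenPool RemoteView LocalTask FastIndex object
dispatch is defined in: FrozenPool, LocalTask, RemoteView. First along the MRO is FrozenPool.

FrozenPool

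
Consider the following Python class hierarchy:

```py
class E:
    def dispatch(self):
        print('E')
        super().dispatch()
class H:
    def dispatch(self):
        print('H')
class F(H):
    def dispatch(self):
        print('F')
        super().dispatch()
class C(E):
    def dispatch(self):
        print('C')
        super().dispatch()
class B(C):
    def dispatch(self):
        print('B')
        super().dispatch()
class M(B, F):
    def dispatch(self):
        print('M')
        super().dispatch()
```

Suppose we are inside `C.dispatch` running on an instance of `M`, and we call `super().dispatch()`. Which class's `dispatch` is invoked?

L[M] = M + merge(L[B], L[F], [B F])
  take B:  [B C E object] + [F H object] + [B F]
  take C:  [C E object] + [F H object] + [F]
  take E:  [E object] + [F H object] + [F]
  take F:  [object] + [F H object] + [F]
  take H:  [object] + [H object]
  take object:  [object] + [object]
MRO: M B C E F H object
super() in C.dispatch on a M instance goes to the class after C in M's MRO: E.

E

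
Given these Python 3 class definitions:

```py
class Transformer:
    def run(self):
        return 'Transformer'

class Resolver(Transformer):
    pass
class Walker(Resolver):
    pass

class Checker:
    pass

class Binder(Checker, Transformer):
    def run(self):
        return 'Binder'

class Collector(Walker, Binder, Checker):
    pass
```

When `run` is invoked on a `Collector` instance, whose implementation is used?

Binder

L[Collector] = Collector + merge(L[Walker], L[Binder], L[Checker], [Walker Binder Checker])
  take Walker:  [Walker Resolver Transformer object] + [Binder Checker Transformer object] + [Checker object] + [Walker Binder Checker]
  take Resolver:  [Resolver Transformer object] + [Binder Checker Transformer object] + [Checker object] + [Binder Checker]
  take Binder:  [Transformer object] + [Binder Checker Transformer object] + [Checker object] + [Binder Checker]
  take Checker:  [Transformer object] + [Checker Transformer object] + [Checker object] + [Checker]
  take Transformer:  [Transformer object] + [Transformer object] + [object]
  take object:  [object] + [object] + [object]
MRO: Collector Walker Resolver Binder Checker Transformer object
run is defined in: Binder, Transformer. First along the MRO is Binder.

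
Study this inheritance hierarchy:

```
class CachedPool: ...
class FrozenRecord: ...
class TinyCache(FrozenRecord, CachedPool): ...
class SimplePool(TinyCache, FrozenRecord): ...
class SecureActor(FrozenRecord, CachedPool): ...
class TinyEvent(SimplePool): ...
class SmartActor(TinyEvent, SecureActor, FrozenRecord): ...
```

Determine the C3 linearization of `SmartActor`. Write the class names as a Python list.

L[SmartActor] = SmartActor + merge(L[TinyEvent], L[SecureActor], L[FrozenRecord], [TinyEvent SecureActor FrozenRecord])
  take TinyEvent:  [TinyEvent SimplePool TinyCache FrozenRecord CachedPool object] + [SecureActor FrozenRecord CachedPool object] + [FrozenRecord object] + [TinyEvent SecureActor FrozenRecord]
  take SimplePool:  [SimplePool TinyCache FrozenRecord CachedPool object] + [SecureActor FrozenRecord CachedPool object] + [FrozenRecord object] + [SecureActor FrozenRecord]
  take TinyCache:  [TinyCache FrozenRecord CachedPool object] + [SecureActor FrozenRecord CachedPool object] + [FrozenRecord object] + [SecureActor FrozenRecord]
  take SecureActor:  [FrozenRecord CachedPool object] + [SecureActor FrozenRecord CachedPool object] + [FrozenRecord object] + [SecureActor FrozenRecord]
  take FrozenRecord:  [FrozenRecord CachedPool object] + [FrozenRecord CachedPool object] + [FrozenRecord object] + [FrozenRecord]
  take CachedPool:  [CachedPool object] + [CachedPool object] + [object]
  take object:  [object] + [object] + [object]

[SmartActor, TinyEvent, SimplePool, TinyCache, SecureActor, FrozenRecord, CachedPool, object]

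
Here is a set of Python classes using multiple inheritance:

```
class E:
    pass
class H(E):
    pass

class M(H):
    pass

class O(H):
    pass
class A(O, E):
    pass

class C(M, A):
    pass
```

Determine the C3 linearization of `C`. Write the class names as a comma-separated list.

C, M, A, O, H, E, object

L[C] = C + merge(L[M], L[A], [M A])
  take M:  [M H E object] + [A O H E object] + [M A]
  take A:  [H E object] + [A O H E object] + [A]
  take O:  [H E object] + [O H E object]
  take H:  [H E object] + [H E object]
  take E:  [E object] + [E object]
  take object:  [object] + [object]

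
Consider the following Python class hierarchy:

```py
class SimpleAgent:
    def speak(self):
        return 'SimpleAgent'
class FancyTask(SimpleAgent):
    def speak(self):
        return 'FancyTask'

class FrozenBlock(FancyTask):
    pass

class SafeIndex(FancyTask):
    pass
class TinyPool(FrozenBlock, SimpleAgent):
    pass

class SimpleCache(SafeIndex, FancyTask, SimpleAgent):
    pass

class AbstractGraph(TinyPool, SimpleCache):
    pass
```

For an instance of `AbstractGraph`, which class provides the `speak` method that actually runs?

FancyTask

L[AbstractGraph] = AbstractGraph + merge(L[TinyPool], L[SimpleCache], [TinyPool SimpleCache])
  take TinyPool:  [TinyPool FrozenBlock FancyTask SimpleAgent object] + [SimpleCache SafeIndex FancyTask SimpleAgent object] + [TinyPool SimpleCache]
  take FrozenBlock:  [FrozenBlock FancyTask SimpleAgent object] + [SimpleCache SafeIndex FancyTask SimpleAgent object] + [SimpleCache]
  take SimpleCache:  [FancyTask SimpleAgent object] + [SimpleCache SafeIndex FancyTask SimpleAgent object] + [SimpleCache]
  take SafeIndex:  [FancyTask SimpleAgent object] + [SafeIndex FancyTask SimpleAgent object]
  take FancyTask:  [FancyTask SimpleAgent object] + [FancyTask SimpleAgent object]
  take SimpleAgent:  [SimpleAgent object] + [SimpleAgent object]
  take object:  [object] + [object]
MRO: AbstractGraph TinyPool FrozenBlock SimpleCache SafeIndex FancyTask SimpleAgent object
speak is defined in: FancyTask, SimpleAgent. First along the MRO is FancyTask.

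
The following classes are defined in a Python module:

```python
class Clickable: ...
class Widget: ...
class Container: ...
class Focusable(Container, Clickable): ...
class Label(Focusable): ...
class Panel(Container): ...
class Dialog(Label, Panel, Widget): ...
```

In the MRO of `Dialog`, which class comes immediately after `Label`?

Focusable

L[Dialog] = Dialog + merge(L[Label], L[Panel], L[Widget], [Label Panel Widget])
  take Label:  [Label Focusable Container Clickable object] + [Panel Container object] + [Widget object] + [Label Panel Widget]
  take Focusable:  [Focusable Container Clickable object] + [Panel Container object] + [Widget object] + [Panel Widget]
  take Panel:  [Container Clickable object] + [Panel Container object] + [Widget object] + [Panel Widget]
  take Container:  [Container Clickable object] + [Container object] + [Widget object] + [Widget]
  take Clickable:  [Clickable object] + [object] + [Widget object] + [Widget]
  take Widget:  [object] + [object] + [Widget object] + [Widget]
  take object:  [object] + [object] + [object]
MRO: Dialog Label Focusable Panel Container Clickable Widget object
Label is at position 1; next is Focusable.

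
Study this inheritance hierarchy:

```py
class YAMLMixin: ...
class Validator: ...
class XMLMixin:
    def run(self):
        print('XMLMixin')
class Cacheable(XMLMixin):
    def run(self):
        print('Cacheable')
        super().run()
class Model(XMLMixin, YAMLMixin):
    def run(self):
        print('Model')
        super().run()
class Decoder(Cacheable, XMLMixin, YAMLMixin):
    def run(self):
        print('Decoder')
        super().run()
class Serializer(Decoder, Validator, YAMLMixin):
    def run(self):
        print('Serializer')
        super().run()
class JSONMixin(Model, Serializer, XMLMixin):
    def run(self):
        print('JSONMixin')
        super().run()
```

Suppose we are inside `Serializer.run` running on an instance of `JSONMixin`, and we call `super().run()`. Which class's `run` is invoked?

L[JSONMixin] = JSONMixin + merge(L[Model], L[Serializer], L[XMLMixin], [Model Serializer XMLMixin])
  take Model:  [Model XMLMixin YAMLMixin object] + [Serializer Decoder Cacheable XMLMixin Validator YAMLMixin object] + [XMLMixin object] + [Model Serializer XMLMixin]
  take Serializer:  [XMLMixin YAMLMixin object] + [Serializer Decoder Cacheable XMLMixin Validator YAMLMixin object] + [XMLMixin object] + [Serializer XMLMixin]
  take Decoder:  [XMLMixin YAMLMixin object] + [Decoder Cacheable XMLMixin Validator YAMLMixin object] + [XMLMixin object] + [XMLMixin]
  take Cacheable:  [XMLMixin YAMLMixin object] + [Cacheable XMLMixin Validator YAMLMixin object] + [XMLMixin object] + [XMLMixin]
  take XMLMixin:  [XMLMixin YAMLMixin object] + [XMLMixin Validator YAMLMixin object] + [XMLMixin object] + [XMLMixin]
  take Validator:  [YAMLMixin object] + [Validator YAMLMixin object] + [object]
  take YAMLMixin:  [YAMLMixin object] + [YAMLMixin object] + [object]
  take object:  [object] + [object] + [object]
MRO: JSONMixin Model Serializer Decoder Cacheable XMLMixin Validator YAMLMixin object
super() in Serializer.run on a JSONMixin instance goes to the class after Serializer in JSONMixin's MRO: Decoder.

Decoder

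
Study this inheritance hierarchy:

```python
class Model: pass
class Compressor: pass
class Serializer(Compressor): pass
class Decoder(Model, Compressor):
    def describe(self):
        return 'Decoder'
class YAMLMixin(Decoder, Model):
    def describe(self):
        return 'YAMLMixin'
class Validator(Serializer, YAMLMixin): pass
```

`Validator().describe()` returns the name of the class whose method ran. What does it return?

YAMLMixin

L[Validator] = Validator + merge(L[Serializer], L[YAMLMixin], [Serializer YAMLMixin])
  take Serializer:  [Serializer Compressor object] + [YAMLMixin Decoder Model Compressor object] + [Serializer YAMLMixin]
  take YAMLMixin:  [Compressor object] + [YAMLMixin Decoder Model Compressor object] + [YAMLMixin]
  take Decoder:  [Compressor object] + [Decoder Model Compressor object]
  take Model:  [Compressor object] + [Model Compressor object]
  take Compressor:  [Compressor object] + [Compressor object]
  take object:  [object] + [object]
MRO: Validator Serializer YAMLMixin Decoder Model Compressor object
describe is defined in: Decoder, YAMLMixin. First along the MRO is YAMLMixin.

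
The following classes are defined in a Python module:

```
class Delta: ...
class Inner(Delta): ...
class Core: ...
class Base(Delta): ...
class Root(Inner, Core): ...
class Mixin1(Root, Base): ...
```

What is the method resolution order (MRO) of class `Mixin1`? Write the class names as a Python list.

[Mixin1, Root, Inner, Base, Delta, Core, object]

L[Mixin1] = Mixin1 + merge(L[Root], L[Base], [Root Base])
  take Root:  [Root Inner Delta Core object] + [Base Delta object] + [Root Base]
  take Inner:  [Inner Delta Core object] + [Base Delta object] + [Base]
  take Base:  [Delta Core object] + [Base Delta object] + [Base]
  take Delta:  [Delta Core object] + [Delta object]
  take Core:  [Core object] + [object]
  take object:  [object] + [object]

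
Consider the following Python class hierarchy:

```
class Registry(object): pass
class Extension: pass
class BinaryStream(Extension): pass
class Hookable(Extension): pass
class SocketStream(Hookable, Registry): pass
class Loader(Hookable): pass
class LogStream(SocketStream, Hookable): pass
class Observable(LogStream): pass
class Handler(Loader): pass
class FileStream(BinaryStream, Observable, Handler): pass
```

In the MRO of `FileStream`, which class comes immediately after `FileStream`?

BinaryStream

L[FileStream] = FileStream + merge(L[BinaryStream], L[Observable], L[Handler], [BinaryStream Observable Handler])
  take BinaryStream:  [BinaryStream Extension object] + [Observable LogStream SocketStream Hookable Extension Registry object] + [Handler Loader Hookable Extension object] + [BinaryStream Observable Handler]
  take Observable:  [Extension object] + [Observable LogStream SocketStream Hookable Extension Registry object] + [Handler Loader Hookable Extension object] + [Observable Handler]
  take LogStream:  [Extension object] + [LogStream SocketStream Hookable Extension Registry object] + [Handler Loader Hookable Extension object] + [Handler]
  take SocketStream:  [Extension object] + [SocketStream Hookable Extension Registry object] + [Handler Loader Hookable Extension object] + [Handler]
  take Handler:  [Extension object] + [Hookable Extension Registry object] + [Handler Loader Hookable Extension object] + [Handler]
  take Loader:  [Extension object] + [Hookable Extension Registry object] + [Loader Hookable Extension object]
  take Hookable:  [Extension object] + [Hookable Extension Registry object] + [Hookable Extension object]
  take Extension:  [Extension object] + [Extension Registry object] + [Extension object]
  take Registry:  [object] + [Registry object] + [object]
  take object:  [object] + [object] + [object]
MRO: FileStream BinaryStream Observable LogStream SocketStream Handler Loader Hookable Extension Registry object
FileStream is at position 0; next is BinaryStream.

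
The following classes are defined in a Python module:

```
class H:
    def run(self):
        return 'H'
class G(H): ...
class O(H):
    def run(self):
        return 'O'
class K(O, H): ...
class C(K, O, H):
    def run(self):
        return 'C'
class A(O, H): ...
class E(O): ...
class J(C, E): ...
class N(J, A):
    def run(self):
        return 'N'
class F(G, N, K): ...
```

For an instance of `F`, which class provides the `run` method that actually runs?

N

L[F] = F + merge(L[G], L[N], L[K], [G N K])
  take G:  [G H object] + [N J C K E A O H object] + [K O H object] + [G N K]
  take N:  [H object] + [N J C K E A O H object] + [K O H object] + [N K]
  take J:  [H object] + [J C K E A O H object] + [K O H object] + [K]
  take C:  [H object] + [C K E A O H object] + [K O H object] + [K]
  take K:  [H object] + [K E A O H object] + [K O H object] + [K]
  take E:  [H object] + [E A O H object] + [O H object]
  take A:  [H object] + [A O H object] + [O H object]
  take O:  [H object] + [O H object] + [O H object]
  take H:  [H object] + [H object] + [H object]
  take object:  [object] + [object] + [object]
MRO: F G N J C K E A O H object
run is defined in: C, H, N, O. First along the MRO is N.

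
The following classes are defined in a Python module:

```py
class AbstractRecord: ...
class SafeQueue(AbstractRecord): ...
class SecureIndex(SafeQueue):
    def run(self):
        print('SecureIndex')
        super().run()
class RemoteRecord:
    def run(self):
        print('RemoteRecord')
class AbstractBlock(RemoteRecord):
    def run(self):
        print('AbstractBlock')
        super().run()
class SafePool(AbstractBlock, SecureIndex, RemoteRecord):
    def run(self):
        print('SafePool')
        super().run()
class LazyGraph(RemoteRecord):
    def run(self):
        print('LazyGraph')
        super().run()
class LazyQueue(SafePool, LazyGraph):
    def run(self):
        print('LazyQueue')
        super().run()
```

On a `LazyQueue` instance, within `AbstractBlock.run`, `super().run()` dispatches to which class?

SecureIndex

L[LazyQueue] = LazyQueue + merge(L[SafePool], L[LazyGraph], [SafePool LazyGraph])
  take SafePool:  [SafePool AbstractBlock SecureIndex RemoteRecord SafeQueue AbstractRecord object] + [LazyGraph RemoteRecord object] + [SafePool LazyGraph]
  take AbstractBlock:  [AbstractBlock SecureIndex RemoteRecord SafeQueue AbstractRecord object] + [LazyGraph RemoteRecord object] + [LazyGraph]
  take SecureIndex:  [SecureIndex RemoteRecord SafeQueue AbstractRecord object] + [LazyGraph RemoteRecord object] + [LazyGraph]
  take LazyGraph:  [RemoteRecord SafeQueue AbstractRecord object] + [LazyGraph RemoteRecord object] + [LazyGraph]
  take RemoteRecord:  [RemoteRecord SafeQueue AbstractRecord object] + [RemoteRecord object]
  take SafeQueue:  [SafeQueue AbstractRecord object] + [object]
  take AbstractRecord:  [AbstractRecord object] + [object]
  take object:  [object] + [object]
MRO: LazyQueue SafePool AbstractBlock SecureIndex LazyGraph RemoteRecord SafeQueue AbstractRecord object
super() in AbstractBlock.run on a LazyQueue instance goes to the class after AbstractBlock in LazyQueue's MRO: SecureIndex.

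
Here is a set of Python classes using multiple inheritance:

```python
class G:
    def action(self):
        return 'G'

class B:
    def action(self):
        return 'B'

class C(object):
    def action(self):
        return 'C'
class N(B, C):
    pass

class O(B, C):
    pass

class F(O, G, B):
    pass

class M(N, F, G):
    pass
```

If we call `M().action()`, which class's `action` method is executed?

L[M] = M + merge(L[N], L[F], L[G], [N F G])
  take N:  [N B C object] + [F O G B C object] + [G object] + [N F G]
  take F:  [B C object] + [F O G B C object] + [G object] + [F G]
  take O:  [B C object] + [O G B C object] + [G object] + [G]
  take G:  [B C object] + [G B C object] + [G object] + [G]
  take B:  [B C object] + [B C object] + [object]
  take C:  [C object] + [C object] + [object]
  take object:  [object] + [object] + [object]
MRO: M N F O G B C object
action is defined in: B, C, G. First along the MRO is G.

G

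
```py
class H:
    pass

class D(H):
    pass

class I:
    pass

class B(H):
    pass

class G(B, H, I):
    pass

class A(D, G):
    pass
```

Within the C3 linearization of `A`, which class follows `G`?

B

L[A] = A + merge(L[D], L[G], [D G])
  take D:  [D H object] + [G B H I object] + [D G]
  take G:  [H object] + [G B H I object] + [G]
  take B:  [H object] + [B H I object]
  take H:  [H object] + [H I object]
  take I:  [object] + [I object]
  take object:  [object] + [object]
MRO: A D G B H I object
G is at position 2; next is B.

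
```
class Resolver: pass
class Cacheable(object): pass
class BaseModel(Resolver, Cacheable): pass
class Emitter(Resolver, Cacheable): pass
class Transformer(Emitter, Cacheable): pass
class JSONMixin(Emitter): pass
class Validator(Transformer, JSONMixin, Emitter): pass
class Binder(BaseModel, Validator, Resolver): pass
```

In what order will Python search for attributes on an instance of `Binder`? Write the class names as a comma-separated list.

Binder, BaseModel, Validator, Transformer, JSONMixin, Emitter, Resolver, Cacheable, object

L[Binder] = Binder + merge(L[BaseModel], L[Validator], L[Resolver], [BaseModel Validator Resolver])
  take BaseModel:  [BaseModel Resolver Cacheable object] + [Validator Transformer JSONMixin Emitter Resolver Cacheable object] + [Resolver object] + [BaseModel Validator Resolver]
  take Validator:  [Resolver Cacheable object] + [Validator Transformer JSONMixin Emitter Resolver Cacheable object] + [Resolver object] + [Validator Resolver]
  take Transformer:  [Resolver Cacheable object] + [Transformer JSONMixin Emitter Resolver Cacheable object] + [Resolver object] + [Resolver]
  take JSONMixin:  [Resolver Cacheable object] + [JSONMixin Emitter Resolver Cacheable object] + [Resolver object] + [Resolver]
  take Emitter:  [Resolver Cacheable object] + [Emitter Resolver Cacheable object] + [Resolver object] + [Resolver]
  take Resolver:  [Resolver Cacheable object] + [Resolver Cacheable object] + [Resolver object] + [Resolver]
  take Cacheable:  [Cacheable object] + [Cacheable object] + [object]
  take object:  [object] + [object] + [object]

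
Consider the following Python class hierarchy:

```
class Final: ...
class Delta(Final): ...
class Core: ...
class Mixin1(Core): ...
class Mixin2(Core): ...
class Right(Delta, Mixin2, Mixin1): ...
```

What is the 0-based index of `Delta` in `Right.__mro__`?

L[Right] = Right + merge(L[Delta], L[Mixin2], L[Mixin1], [Delta Mixin2 Mixin1])
  take Delta:  [Delta Final object] + [Mixin2 Core object] + [Mixin1 Core object] + [Delta Mixin2 Mixin1]
  take Final:  [Final object] + [Mixin2 Core object] + [Mixin1 Core object] + [Mixin2 Mixin1]
  take Mixin2:  [object] + [Mixin2 Core object] + [Mixin1 Core object] + [Mixin2 Mixin1]
  take Mixin1:  [object] + [Core object] + [Mixin1 Core object] + [Mixin1]
  take Core:  [object] + [Core object] + [Core object]
  take object:  [object] + [object] + [object]
MRO: Right Delta Final Mixin2 Mixin1 Core object
Delta sits at index 1.

1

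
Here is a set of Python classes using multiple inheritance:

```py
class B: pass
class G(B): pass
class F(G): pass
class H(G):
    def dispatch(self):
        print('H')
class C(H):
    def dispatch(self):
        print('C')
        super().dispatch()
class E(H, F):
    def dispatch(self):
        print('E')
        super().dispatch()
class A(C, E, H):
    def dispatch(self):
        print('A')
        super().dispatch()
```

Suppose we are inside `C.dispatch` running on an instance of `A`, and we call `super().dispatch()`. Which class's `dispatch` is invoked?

E

L[A] = A + merge(L[C], L[E], L[H], [C E H])
  take C:  [C H G B object] + [E H F G B object] + [H G B object] + [C E H]
  take E:  [H G B object] + [E H F G B object] + [H G B object] + [E H]
  take H:  [H G B object] + [H F G B object] + [H G B object] + [H]
  take F:  [G B object] + [F G B object] + [G B object]
  take G:  [G B object] + [G B object] + [G B object]
  take B:  [B object] + [B object] + [B object]
  take object:  [object] + [object] + [object]
MRO: A C E H F G B object
super() in C.dispatch on a A instance goes to the class after C in A's MRO: E.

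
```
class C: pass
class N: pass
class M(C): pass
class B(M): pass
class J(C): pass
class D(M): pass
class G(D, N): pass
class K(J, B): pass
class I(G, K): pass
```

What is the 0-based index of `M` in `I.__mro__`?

6

L[I] = I + merge(L[G], L[K], [G K])
  take G:  [G D M C N object] + [K J B M C object] + [G K]
  take D:  [D M C N object] + [K J B M C object] + [K]
  take K:  [M C N object] + [K J B M C object] + [K]
  take J:  [M C N object] + [J B M C object]
  take B:  [M C N object] + [B M C object]
  take M:  [M C N object] + [M C object]
  take C:  [C N object] + [C object]
  take N:  [N object] + [object]
  take object:  [object] + [object]
MRO: I G D K J B M C N object
M sits at index 6.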